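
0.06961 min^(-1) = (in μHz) 1160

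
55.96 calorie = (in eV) 1.461e+21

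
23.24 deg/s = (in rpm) 3.873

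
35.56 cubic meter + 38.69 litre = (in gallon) 9404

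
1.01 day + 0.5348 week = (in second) 4.107e+05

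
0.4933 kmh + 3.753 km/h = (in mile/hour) 2.639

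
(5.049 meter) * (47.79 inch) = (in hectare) 0.0006129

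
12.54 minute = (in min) 12.54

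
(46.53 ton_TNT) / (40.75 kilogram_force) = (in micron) 4.872e+14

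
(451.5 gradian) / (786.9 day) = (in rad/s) 1.043e-07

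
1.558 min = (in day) 0.001082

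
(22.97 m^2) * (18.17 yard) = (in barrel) 2400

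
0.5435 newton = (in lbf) 0.1222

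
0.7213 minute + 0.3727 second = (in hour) 0.01213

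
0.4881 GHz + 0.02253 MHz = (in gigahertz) 0.4881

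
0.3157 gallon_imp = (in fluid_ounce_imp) 50.51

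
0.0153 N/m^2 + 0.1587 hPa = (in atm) 0.0001568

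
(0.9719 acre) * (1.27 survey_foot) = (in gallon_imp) 3.349e+05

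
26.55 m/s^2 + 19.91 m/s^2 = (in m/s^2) 46.46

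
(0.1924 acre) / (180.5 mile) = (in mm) 2.68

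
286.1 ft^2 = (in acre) 0.006568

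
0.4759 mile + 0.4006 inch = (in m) 765.9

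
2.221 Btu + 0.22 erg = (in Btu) 2.221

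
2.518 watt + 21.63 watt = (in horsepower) 0.03238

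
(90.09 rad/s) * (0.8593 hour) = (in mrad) 2.787e+08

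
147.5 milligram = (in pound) 0.0003252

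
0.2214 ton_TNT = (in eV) 5.782e+27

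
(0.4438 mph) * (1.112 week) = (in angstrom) 1.334e+15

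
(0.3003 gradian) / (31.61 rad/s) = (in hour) 4.145e-08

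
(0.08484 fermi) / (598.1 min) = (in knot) 4.596e-21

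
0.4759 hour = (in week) 0.002833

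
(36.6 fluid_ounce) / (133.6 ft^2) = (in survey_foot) 0.0002861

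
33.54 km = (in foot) 1.1e+05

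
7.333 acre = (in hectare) 2.968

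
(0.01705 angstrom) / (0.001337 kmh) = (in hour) 1.275e-12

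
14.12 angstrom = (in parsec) 4.576e-26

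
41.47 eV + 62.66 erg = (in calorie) 1.498e-06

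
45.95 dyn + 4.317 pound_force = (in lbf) 4.317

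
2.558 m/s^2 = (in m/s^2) 2.558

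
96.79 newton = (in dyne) 9.679e+06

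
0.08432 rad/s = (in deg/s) 4.831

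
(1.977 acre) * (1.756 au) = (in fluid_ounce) 7.107e+19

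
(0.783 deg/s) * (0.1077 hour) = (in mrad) 5299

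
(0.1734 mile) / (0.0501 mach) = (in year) 5.187e-07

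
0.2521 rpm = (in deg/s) 1.513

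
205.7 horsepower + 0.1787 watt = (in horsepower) 205.7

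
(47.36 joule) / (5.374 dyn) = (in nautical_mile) 475.9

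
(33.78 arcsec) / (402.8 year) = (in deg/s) 7.387e-13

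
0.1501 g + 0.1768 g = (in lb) 0.0007207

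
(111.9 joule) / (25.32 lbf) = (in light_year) 1.05e-16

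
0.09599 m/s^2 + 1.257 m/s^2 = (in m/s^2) 1.353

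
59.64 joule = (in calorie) 14.25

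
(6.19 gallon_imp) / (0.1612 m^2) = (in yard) 0.1909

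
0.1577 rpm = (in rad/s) 0.01651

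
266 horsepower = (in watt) 1.984e+05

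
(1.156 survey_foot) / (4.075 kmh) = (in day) 3.603e-06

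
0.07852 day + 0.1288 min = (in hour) 1.887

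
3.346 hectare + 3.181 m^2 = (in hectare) 3.346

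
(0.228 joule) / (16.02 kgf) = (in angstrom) 1.451e+07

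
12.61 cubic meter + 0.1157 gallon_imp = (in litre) 1.261e+04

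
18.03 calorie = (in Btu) 0.0715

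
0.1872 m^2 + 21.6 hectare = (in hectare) 21.6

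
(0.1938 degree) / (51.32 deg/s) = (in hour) 1.049e-06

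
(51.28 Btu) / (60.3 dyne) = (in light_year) 9.484e-09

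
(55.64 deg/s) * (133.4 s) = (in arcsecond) 2.672e+07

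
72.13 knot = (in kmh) 133.6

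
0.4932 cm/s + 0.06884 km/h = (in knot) 0.04676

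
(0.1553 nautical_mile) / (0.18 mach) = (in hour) 0.001304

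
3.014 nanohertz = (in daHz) 3.014e-10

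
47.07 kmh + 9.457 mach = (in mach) 9.495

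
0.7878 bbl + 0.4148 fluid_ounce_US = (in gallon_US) 33.09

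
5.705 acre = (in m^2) 2.309e+04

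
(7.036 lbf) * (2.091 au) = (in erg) 9.79e+19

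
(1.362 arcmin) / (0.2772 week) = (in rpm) 2.257e-08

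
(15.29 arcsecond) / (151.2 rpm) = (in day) 5.419e-11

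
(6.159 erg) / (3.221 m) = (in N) 1.912e-07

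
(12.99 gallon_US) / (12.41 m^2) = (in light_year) 4.188e-19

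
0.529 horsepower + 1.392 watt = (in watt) 395.9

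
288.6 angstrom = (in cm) 2.886e-06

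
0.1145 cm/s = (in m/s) 0.001145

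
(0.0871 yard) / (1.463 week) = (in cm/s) 9.001e-06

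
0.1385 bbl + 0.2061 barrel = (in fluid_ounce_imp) 1928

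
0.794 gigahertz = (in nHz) 7.94e+17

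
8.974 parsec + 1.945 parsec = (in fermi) 3.369e+32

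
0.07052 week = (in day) 0.4936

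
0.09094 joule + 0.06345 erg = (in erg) 9.094e+05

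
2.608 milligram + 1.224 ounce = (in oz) 1.224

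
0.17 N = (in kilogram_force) 0.01734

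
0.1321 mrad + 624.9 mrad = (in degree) 35.81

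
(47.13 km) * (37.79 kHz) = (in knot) 3.462e+09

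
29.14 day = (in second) 2.518e+06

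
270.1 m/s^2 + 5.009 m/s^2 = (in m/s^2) 275.1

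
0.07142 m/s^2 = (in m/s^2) 0.07142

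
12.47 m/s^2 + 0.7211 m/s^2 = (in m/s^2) 13.19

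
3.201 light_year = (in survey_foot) 9.936e+16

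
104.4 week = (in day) 730.8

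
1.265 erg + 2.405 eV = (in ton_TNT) 3.023e-17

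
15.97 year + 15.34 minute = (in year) 15.97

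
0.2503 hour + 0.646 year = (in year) 0.646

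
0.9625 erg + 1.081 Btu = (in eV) 7.119e+21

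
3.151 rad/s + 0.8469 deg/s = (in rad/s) 3.166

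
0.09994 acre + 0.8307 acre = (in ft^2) 4.054e+04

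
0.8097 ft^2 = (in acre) 1.859e-05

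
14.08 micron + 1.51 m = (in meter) 1.51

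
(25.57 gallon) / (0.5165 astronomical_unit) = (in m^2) 1.253e-12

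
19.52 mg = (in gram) 0.01952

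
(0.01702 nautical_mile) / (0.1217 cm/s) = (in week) 0.04283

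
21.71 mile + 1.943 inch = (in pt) 9.904e+07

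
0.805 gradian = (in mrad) 12.64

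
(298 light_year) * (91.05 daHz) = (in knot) 4.99e+21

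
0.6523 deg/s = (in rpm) 0.1087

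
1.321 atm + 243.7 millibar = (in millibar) 1582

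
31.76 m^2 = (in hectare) 0.003176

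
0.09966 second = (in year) 3.16e-09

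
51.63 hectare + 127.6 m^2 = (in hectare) 51.64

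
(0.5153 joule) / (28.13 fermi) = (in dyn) 1.832e+18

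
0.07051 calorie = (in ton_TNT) 7.051e-11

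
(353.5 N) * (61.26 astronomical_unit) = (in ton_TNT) 7.743e+05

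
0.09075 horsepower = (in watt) 67.67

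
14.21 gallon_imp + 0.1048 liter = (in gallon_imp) 14.23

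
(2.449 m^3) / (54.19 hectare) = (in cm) 0.0004519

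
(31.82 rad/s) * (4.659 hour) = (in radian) 5.337e+05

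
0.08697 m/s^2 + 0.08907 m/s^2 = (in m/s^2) 0.176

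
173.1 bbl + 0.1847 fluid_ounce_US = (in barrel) 173.1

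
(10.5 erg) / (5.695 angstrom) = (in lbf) 414.5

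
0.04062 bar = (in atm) 0.04009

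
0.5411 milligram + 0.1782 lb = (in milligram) 8.083e+04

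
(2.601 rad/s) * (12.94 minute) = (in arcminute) 6.942e+06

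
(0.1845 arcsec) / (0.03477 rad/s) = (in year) 8.158e-13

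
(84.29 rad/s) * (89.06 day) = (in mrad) 6.486e+11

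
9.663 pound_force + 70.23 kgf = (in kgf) 74.61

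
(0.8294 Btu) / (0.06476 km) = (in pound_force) 3.038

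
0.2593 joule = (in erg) 2.593e+06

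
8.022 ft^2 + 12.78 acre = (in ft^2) 5.567e+05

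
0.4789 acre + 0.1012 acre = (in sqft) 2.527e+04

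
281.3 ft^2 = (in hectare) 0.002613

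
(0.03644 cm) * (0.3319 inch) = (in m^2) 3.072e-06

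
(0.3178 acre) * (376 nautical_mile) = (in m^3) 8.956e+08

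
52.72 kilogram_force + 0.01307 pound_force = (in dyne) 5.171e+07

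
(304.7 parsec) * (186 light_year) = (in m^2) 1.654e+37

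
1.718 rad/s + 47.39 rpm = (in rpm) 63.8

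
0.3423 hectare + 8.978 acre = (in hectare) 3.976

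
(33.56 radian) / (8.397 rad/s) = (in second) 3.997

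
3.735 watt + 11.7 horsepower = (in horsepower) 11.71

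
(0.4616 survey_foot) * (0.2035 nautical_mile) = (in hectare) 0.005303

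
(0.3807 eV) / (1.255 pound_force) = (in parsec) 3.541e-37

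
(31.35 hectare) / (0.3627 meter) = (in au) 5.778e-06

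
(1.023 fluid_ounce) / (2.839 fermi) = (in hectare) 1.066e+06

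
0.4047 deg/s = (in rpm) 0.06745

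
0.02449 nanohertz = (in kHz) 2.449e-14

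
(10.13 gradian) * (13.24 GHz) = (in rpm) 2.012e+10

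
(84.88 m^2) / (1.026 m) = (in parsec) 2.681e-15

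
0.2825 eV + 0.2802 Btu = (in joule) 295.6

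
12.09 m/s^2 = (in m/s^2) 12.09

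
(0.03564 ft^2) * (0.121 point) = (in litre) 0.0001413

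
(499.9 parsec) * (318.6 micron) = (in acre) 1.214e+12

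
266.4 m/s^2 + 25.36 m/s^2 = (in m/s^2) 291.8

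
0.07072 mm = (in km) 7.072e-08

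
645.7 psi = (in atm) 43.94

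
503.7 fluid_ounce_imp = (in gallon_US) 3.781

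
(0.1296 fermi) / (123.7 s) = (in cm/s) 1.048e-16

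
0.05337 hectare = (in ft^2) 5745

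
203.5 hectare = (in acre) 502.9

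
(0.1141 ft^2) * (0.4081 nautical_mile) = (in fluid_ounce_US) 2.709e+05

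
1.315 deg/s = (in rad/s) 0.02295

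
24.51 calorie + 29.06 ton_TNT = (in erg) 1.216e+18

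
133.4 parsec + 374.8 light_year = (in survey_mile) 4.761e+15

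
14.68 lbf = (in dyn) 6.53e+06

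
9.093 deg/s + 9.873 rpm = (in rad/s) 1.193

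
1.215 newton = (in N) 1.215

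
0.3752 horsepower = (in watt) 279.8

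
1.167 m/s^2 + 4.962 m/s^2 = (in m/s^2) 6.129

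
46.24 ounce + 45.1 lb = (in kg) 21.77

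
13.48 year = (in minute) 7.085e+06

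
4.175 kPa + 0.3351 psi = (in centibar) 6.485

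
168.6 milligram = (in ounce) 0.005947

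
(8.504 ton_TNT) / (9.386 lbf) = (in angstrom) 8.522e+18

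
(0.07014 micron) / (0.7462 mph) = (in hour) 5.841e-11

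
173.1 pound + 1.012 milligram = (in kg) 78.52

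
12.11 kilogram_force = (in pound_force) 26.7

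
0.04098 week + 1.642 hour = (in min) 511.6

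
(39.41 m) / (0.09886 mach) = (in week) 1.936e-06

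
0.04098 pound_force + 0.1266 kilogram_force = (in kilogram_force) 0.1452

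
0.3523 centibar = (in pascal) 352.3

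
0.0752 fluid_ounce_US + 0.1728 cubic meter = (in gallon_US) 45.65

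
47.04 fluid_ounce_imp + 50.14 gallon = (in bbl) 1.202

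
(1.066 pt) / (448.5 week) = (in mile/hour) 3.101e-12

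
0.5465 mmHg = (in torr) 0.5465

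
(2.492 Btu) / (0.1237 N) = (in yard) 2.324e+04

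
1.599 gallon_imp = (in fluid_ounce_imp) 255.8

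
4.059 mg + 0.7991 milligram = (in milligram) 4.858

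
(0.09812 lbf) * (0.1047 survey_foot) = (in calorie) 0.003329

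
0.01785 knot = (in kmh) 0.03306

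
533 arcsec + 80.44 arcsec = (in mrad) 2.974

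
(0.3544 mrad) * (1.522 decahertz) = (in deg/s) 0.3091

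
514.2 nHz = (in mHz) 0.0005142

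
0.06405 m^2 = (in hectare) 6.405e-06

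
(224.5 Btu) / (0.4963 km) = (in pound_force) 107.3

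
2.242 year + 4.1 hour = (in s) 7.072e+07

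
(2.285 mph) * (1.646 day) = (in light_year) 1.536e-11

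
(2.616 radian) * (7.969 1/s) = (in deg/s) 1194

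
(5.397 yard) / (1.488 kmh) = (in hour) 0.003317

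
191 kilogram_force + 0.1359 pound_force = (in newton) 1874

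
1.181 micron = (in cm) 0.0001181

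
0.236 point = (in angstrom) 8.326e+05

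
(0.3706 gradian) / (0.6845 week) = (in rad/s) 1.406e-08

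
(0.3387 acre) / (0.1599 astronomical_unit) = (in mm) 5.73e-05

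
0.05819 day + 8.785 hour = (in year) 0.001162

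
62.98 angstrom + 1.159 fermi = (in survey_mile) 3.913e-12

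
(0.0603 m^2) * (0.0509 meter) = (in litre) 3.069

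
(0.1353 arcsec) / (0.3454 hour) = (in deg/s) 3.023e-08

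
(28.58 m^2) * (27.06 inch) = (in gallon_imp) 4321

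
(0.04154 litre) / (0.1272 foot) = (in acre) 2.648e-07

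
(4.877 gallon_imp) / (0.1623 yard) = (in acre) 3.692e-05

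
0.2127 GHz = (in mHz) 2.127e+11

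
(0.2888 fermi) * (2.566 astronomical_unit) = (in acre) 2.739e-08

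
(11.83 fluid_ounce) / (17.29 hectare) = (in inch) 7.966e-08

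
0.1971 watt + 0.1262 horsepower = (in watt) 94.3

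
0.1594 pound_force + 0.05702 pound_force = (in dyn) 9.627e+04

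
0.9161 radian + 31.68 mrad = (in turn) 0.1508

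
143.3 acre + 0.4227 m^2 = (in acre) 143.3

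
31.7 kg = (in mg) 3.17e+07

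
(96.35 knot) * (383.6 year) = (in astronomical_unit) 4.008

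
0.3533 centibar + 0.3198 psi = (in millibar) 25.58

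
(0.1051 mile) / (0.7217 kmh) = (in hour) 0.2344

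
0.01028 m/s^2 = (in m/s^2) 0.01028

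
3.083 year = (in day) 1125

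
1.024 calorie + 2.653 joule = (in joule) 6.937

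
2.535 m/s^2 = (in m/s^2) 2.535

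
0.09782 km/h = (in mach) 7.98e-05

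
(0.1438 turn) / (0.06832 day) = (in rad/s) 0.0001531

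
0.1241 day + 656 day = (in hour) 1.575e+04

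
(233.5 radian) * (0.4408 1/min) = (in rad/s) 1.715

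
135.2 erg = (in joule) 1.352e-05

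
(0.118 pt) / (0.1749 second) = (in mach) 6.99e-07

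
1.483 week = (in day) 10.38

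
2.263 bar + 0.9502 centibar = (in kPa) 227.3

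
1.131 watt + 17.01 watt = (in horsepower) 0.02433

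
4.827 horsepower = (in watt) 3599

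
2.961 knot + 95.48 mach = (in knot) 6.32e+04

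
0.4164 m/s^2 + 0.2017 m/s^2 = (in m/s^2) 0.6181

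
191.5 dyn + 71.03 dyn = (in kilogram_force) 0.0002677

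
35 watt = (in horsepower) 0.04694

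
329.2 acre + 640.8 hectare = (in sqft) 8.332e+07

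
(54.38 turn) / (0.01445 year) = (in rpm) 0.00716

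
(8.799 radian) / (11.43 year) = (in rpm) 2.331e-07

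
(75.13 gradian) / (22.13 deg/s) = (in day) 3.536e-05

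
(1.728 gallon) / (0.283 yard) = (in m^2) 0.02528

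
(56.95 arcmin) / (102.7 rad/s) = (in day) 1.867e-09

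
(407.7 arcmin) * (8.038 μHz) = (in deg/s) 5.462e-05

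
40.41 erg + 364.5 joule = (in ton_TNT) 8.712e-08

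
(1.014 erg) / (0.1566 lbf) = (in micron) 0.1456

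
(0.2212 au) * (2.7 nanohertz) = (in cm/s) 8935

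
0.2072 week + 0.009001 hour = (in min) 2089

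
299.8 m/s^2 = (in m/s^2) 299.8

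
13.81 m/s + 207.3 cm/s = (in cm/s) 1588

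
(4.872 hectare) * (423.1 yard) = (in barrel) 1.186e+08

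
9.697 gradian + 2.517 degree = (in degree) 11.24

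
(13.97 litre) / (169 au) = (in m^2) 5.526e-16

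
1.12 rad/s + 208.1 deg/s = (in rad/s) 4.752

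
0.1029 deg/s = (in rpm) 0.01715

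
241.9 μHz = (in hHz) 2.419e-06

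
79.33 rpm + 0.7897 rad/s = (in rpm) 86.87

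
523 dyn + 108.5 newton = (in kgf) 11.06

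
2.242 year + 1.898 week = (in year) 2.278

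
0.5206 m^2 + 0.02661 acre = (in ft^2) 1165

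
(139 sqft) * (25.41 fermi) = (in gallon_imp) 7.218e-11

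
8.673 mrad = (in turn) 0.00138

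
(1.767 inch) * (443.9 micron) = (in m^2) 1.992e-05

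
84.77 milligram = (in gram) 0.08477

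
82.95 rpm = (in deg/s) 497.7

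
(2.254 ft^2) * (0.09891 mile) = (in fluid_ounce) 1.127e+06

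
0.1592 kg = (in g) 159.2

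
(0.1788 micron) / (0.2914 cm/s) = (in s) 6.136e-05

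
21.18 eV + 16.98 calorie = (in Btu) 0.06734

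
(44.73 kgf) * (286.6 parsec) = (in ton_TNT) 9.272e+11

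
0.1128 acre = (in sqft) 4914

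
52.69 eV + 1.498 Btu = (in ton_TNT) 3.777e-07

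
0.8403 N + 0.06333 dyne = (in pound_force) 0.1889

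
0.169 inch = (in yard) 0.004694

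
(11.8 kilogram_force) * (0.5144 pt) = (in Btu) 1.99e-05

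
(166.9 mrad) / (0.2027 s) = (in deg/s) 47.18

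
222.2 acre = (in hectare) 89.92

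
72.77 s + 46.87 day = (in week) 6.696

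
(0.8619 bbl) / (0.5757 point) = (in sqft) 7263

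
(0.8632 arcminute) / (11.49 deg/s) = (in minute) 2.087e-05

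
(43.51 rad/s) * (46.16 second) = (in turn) 319.7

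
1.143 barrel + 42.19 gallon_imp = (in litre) 373.5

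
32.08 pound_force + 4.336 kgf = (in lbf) 41.64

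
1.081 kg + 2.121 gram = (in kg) 1.083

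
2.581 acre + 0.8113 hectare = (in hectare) 1.856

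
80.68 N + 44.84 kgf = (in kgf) 53.07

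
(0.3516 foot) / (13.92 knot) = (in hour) 4.157e-06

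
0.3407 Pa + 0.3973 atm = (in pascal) 4.026e+04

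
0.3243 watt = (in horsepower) 0.0004349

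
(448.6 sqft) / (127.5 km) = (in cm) 0.03269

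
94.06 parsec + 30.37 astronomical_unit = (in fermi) 2.902e+33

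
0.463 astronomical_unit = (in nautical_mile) 3.74e+07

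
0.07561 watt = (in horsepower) 0.0001014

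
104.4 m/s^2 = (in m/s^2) 104.4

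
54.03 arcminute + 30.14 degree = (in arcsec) 1.117e+05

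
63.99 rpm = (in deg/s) 383.9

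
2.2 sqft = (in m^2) 0.2044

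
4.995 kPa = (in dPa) 4.995e+04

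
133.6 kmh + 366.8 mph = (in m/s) 201.1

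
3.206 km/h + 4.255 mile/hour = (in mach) 0.008202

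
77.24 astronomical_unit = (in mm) 1.155e+16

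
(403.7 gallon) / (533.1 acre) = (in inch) 2.789e-05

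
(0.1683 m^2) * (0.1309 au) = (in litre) 3.296e+12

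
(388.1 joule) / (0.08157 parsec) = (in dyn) 1.542e-08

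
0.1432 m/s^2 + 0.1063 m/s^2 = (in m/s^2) 0.2495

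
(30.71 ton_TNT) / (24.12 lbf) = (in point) 3.395e+12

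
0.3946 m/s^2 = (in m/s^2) 0.3946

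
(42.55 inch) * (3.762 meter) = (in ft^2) 43.76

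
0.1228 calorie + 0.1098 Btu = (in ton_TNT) 2.781e-08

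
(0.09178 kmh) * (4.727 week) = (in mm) 7.289e+07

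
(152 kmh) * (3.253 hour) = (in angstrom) 4.945e+15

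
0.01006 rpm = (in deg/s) 0.06036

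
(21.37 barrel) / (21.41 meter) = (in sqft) 1.708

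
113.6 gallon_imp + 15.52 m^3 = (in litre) 1.604e+04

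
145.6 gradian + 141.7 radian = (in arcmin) 4.95e+05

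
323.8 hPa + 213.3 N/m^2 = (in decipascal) 3.259e+05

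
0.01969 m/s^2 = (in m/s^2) 0.01969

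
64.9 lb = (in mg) 2.944e+07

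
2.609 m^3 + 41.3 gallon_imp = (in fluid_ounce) 9.457e+04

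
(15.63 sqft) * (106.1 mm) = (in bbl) 0.969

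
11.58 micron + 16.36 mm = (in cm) 1.637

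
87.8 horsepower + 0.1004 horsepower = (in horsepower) 87.9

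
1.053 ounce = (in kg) 0.02985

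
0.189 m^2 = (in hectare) 1.89e-05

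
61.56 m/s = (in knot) 119.7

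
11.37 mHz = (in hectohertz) 0.0001137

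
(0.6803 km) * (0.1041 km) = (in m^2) 7.082e+04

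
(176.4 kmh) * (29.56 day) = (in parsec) 4.056e-09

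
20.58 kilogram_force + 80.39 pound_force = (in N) 559.4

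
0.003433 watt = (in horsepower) 4.604e-06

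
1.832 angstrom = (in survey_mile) 1.138e-13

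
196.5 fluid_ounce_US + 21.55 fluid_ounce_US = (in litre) 6.449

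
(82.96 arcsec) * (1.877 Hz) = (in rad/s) 0.0007549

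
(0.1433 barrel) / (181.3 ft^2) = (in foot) 0.004438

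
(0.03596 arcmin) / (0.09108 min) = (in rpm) 1.828e-05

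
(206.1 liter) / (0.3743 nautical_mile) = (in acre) 7.347e-08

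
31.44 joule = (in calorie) 7.514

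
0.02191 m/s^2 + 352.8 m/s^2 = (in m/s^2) 352.8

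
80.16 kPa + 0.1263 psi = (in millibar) 810.3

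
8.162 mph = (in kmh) 13.14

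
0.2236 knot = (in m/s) 0.115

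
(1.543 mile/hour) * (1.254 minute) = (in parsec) 1.682e-15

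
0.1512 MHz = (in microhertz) 1.512e+11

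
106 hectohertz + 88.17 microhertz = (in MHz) 0.0106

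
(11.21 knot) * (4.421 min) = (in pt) 4.336e+06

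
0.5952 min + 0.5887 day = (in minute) 848.3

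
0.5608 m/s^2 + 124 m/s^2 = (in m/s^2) 124.6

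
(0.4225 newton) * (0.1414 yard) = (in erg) 5.463e+05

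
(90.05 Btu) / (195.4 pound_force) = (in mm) 1.093e+05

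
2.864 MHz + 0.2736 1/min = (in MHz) 2.864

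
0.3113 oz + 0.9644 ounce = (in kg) 0.03617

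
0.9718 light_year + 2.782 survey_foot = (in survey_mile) 5.713e+12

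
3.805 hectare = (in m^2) 3.805e+04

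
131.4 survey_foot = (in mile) 0.02489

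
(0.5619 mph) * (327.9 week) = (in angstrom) 4.981e+17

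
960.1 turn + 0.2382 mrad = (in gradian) 3.84e+05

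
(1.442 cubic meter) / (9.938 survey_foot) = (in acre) 0.0001176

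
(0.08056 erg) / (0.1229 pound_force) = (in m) 1.474e-08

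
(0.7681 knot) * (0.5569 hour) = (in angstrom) 7.922e+12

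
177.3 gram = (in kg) 0.1773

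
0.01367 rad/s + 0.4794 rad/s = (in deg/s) 28.25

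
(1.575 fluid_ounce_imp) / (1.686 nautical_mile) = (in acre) 3.541e-12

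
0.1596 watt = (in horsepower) 0.000214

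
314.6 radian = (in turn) 50.07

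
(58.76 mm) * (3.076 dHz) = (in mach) 5.308e-05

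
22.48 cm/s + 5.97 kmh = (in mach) 0.00553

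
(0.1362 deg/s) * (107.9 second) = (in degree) 14.7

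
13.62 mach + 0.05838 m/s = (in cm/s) 4.638e+05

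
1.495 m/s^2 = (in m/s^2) 1.495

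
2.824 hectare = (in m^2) 2.824e+04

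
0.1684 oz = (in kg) 0.004774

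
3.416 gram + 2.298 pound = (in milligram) 1.046e+06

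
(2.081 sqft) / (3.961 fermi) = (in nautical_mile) 2.635e+10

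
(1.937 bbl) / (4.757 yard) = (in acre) 1.749e-05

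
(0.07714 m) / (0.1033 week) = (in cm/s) 0.0001235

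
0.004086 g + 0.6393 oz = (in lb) 0.03997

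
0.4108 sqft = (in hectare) 3.816e-06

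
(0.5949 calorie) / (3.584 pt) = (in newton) 1969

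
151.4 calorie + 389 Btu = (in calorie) 9.824e+04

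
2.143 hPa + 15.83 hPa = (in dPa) 1.797e+04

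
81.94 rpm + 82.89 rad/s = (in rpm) 873.5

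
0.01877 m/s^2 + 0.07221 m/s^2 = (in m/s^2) 0.09098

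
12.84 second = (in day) 0.0001486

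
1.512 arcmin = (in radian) 0.0004398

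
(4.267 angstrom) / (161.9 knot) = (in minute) 8.539e-14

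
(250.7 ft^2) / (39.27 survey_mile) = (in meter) 0.0003685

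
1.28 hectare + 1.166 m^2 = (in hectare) 1.28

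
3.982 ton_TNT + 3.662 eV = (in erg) 1.666e+17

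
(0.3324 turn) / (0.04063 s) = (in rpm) 490.9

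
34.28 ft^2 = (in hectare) 0.0003185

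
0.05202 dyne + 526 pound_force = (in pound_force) 526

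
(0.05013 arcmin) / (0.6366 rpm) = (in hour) 6.076e-08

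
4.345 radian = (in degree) 249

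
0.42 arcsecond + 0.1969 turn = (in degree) 70.88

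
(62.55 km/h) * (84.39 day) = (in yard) 1.385e+08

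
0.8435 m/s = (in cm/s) 84.35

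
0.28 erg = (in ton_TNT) 6.692e-18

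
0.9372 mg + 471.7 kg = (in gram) 4.717e+05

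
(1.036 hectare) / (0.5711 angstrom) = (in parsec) 0.005879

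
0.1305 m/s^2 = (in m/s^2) 0.1305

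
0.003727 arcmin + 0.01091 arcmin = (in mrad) 0.004258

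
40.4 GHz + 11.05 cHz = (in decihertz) 4.04e+11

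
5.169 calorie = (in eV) 1.35e+20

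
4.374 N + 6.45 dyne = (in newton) 4.374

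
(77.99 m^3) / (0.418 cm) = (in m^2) 1.866e+04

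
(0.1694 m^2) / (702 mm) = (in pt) 684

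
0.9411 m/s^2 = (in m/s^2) 0.9411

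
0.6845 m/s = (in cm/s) 68.45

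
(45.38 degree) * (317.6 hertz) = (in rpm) 2402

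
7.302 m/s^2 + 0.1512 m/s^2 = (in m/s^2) 7.453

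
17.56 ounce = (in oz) 17.56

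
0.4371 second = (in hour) 0.0001214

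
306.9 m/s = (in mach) 0.9013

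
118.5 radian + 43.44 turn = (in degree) 2.243e+04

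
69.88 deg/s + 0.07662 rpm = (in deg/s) 70.34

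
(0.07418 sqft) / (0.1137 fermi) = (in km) 6.061e+10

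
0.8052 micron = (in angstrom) 8052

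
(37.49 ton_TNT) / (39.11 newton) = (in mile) 2.492e+06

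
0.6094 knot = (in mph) 0.7013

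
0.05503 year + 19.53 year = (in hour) 1.716e+05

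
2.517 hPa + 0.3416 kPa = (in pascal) 593.3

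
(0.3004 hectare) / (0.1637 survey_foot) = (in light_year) 6.364e-12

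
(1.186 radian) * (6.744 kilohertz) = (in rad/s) 7998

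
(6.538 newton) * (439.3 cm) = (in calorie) 6.865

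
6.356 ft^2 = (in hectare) 5.905e-05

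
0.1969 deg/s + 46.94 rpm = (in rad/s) 4.919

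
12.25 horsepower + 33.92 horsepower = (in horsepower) 46.17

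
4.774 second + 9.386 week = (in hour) 1577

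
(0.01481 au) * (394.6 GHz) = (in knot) 1.699e+21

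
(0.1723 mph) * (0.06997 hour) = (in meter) 19.4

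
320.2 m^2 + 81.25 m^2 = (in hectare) 0.04015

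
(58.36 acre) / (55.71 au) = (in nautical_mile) 1.53e-11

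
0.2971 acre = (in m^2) 1202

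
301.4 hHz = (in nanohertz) 3.014e+13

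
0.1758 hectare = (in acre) 0.4344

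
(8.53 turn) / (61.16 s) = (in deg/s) 50.21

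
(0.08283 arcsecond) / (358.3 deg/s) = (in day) 7.432e-13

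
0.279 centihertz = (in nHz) 2.79e+06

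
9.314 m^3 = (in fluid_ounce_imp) 3.278e+05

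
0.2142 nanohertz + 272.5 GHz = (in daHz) 2.725e+10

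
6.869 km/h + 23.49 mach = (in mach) 23.5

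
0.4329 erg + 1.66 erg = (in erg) 2.093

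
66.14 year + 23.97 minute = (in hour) 5.794e+05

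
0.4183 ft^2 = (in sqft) 0.4183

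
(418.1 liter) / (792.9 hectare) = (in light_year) 5.574e-24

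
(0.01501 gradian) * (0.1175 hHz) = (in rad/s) 0.00277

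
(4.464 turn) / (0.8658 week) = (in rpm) 0.0005115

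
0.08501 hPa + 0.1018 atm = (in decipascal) 1.032e+05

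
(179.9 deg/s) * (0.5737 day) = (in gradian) 9.908e+06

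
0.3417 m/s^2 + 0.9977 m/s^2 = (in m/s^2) 1.339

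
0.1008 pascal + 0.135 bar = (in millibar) 135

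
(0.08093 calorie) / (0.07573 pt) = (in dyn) 1.267e+09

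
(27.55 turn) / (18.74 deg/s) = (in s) 529.2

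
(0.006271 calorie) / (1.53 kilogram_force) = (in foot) 0.005737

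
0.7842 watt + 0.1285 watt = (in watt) 0.9127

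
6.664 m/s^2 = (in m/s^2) 6.664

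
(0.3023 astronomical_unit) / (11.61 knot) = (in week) 1.252e+04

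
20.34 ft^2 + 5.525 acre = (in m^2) 2.236e+04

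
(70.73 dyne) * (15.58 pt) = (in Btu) 3.685e-09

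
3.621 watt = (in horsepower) 0.004856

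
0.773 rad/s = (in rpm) 7.382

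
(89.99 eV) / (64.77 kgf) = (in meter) 2.27e-20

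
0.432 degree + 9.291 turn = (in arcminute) 2.007e+05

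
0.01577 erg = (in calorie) 3.769e-10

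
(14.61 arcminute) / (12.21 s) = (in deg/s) 0.01994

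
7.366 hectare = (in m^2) 7.366e+04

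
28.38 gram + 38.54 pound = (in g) 1.751e+04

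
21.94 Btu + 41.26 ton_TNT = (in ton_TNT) 41.26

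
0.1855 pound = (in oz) 2.968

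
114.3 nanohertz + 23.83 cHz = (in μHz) 2.383e+05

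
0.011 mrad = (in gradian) 0.0007003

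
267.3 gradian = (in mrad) 4199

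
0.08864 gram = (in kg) 8.864e-05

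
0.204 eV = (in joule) 3.268e-20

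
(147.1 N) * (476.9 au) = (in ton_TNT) 2.508e+06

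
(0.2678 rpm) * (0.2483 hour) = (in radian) 25.07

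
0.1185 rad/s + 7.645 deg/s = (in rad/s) 0.2519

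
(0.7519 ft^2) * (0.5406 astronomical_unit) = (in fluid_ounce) 1.91e+14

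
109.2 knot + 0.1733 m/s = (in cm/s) 5635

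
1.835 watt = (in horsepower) 0.002461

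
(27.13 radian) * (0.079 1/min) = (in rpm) 0.3411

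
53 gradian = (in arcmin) 2862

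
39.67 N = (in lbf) 8.918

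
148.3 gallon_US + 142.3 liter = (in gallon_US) 185.9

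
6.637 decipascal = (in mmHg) 0.004978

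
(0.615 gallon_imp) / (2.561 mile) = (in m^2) 6.784e-07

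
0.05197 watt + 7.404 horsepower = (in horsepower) 7.404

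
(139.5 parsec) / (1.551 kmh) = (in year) 3.168e+11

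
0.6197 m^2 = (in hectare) 6.197e-05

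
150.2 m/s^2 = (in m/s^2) 150.2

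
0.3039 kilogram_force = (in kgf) 0.3039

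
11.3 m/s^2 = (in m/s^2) 11.3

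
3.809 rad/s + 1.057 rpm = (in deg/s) 224.6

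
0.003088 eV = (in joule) 4.948e-22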